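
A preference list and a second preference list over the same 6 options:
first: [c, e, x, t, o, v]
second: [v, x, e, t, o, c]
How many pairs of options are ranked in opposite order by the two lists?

Assign each item its position (1..6) in the first ordering, then rewrite the second ordering as that position sequence:
positions: c→1, e→2, x→3, t→4, o→5, v→6
second ordering as positions: [6, 3, 2, 4, 5, 1]
Discordant pairs = inversions in this position sequence.
6: 3, 2, 4, 5, 1 → 5
3: 2, 1 → 2
2: 1 → 1
4: 1 → 1
5: 1 → 1
1: 0
Total: 5 + 2 + 1 + 1 + 1 + 0 = 10

10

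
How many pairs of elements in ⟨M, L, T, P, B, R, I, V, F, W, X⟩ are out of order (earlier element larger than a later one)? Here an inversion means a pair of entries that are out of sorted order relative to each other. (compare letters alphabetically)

19

For each element, count later entries that are smaller:
M → L, B, I, F → 4
L → B, I, F → 3
T → P, B, R, I, F → 5
P → B, I, F → 3
B → none → 0
R → I, F → 2
I → F → 1
V → F → 1
F → none → 0
W → none → 0
X → none → 0
Sum: 4 + 3 + 5 + 3 + 0 + 2 + 1 + 1 + 0 + 0 + 0 = 19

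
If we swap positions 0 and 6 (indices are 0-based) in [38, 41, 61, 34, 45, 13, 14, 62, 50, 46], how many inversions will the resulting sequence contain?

There are 16 inversions.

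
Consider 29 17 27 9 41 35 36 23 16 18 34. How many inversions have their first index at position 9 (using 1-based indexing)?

0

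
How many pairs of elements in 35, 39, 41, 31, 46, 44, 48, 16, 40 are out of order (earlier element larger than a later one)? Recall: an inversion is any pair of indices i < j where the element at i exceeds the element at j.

For each element, count later entries that are smaller:
35 → 31, 16 → 2
39 → 31, 16 → 2
41 → 31, 16, 40 → 3
31 → 16 → 1
46 → 44, 16, 40 → 3
44 → 16, 40 → 2
48 → 16, 40 → 2
16 → none → 0
40 → none → 0
Sum: 2 + 2 + 3 + 1 + 3 + 2 + 2 + 0 + 0 = 15

15 inversions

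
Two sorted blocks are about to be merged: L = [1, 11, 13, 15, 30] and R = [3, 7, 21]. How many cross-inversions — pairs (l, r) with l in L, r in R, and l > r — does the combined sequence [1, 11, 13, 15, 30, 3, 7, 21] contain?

Count, for every r in R, how many entries of L exceed r:
r = 3: 11, 13, 15, 30 → 4
r = 7: 11, 13, 15, 30 → 4
r = 21: 30 → 1
Cross-inversions: 4 + 4 + 1 = 9

9 split inversions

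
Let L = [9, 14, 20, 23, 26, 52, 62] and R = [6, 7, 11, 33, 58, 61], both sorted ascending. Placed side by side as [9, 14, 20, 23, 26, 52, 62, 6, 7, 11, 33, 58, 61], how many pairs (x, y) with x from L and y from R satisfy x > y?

24 split inversions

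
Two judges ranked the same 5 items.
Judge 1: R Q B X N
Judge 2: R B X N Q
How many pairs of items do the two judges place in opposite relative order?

Assign each item its position (1..5) in the first ordering, then rewrite the second ordering as that position sequence:
positions: R→1, Q→2, B→3, X→4, N→5
second ordering as positions: [1, 3, 4, 5, 2]
Discordant pairs = inversions in this position sequence.
1: 0
3: 2 → 1
4: 2 → 1
5: 2 → 1
2: 0
Total: 0 + 1 + 1 + 1 + 0 = 3

3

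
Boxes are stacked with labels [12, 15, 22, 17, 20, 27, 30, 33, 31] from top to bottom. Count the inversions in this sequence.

3 inversions

Sweep left to right; for each value list the smaller values that follow it:
12: 0
15: 0
22: 2
17: 0
20: 0
27: 0
30: 0
33: 1
31: 0
Sum: 0 + 0 + 2 + 0 + 0 + 0 + 0 + 1 + 0 = 3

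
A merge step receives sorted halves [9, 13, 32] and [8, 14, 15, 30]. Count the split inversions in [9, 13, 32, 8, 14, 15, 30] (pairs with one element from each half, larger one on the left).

6 split inversions

Count, for every r in R, how many entries of L exceed r:
r = 8: 9, 13, 32 → 3
r = 14: 32 → 1
r = 15: 32 → 1
r = 30: 32 → 1
Cross-inversions: 3 + 1 + 1 + 1 = 6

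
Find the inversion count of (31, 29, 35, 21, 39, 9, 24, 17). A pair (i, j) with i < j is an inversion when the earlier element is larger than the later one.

19 out-of-order pairs

For each element, count later entries that are smaller:
31: 5
29: 4
35: 4
21: 2
39: 3
9: 0
24: 1
17: 0
Sum: 5 + 4 + 4 + 2 + 3 + 0 + 1 + 0 = 19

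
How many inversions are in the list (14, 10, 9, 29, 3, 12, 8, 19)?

There are 15 inversions.

For each element, count later entries that are smaller:
14: 5
10: 3
9: 2
29: 4
3: 0
12: 1
8: 0
19: 0
Sum: 5 + 3 + 2 + 4 + 0 + 1 + 0 + 0 = 15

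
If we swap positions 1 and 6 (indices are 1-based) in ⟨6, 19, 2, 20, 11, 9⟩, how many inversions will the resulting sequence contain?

Positions 1 and 6 hold 6 and 9; after swapping, the array is [9, 19, 2, 20, 11, 6].
Count, for each position, how many later elements it exceeds:
9 → 2, 6 → 2
19 → 2, 11, 6 → 3
2 → none → 0
20 → 11, 6 → 2
11 → 6 → 1
6 → none → 0
Sum: 2 + 3 + 0 + 2 + 1 + 0 = 8

8 inversions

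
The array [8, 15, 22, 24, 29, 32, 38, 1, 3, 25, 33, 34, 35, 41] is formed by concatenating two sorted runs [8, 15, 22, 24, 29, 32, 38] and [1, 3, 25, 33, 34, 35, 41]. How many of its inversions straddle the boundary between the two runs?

Count, for every r in R, how many entries of L exceed r:
r = 1: 8, 15, 22, 24, 29, 32, 38 → 7
r = 3: 8, 15, 22, 24, 29, 32, 38 → 7
r = 25: 29, 32, 38 → 3
r = 33: 38 → 1
r = 34: 38 → 1
r = 35: 38 → 1
r = 41: none → 0
Cross-inversions: 7 + 7 + 3 + 1 + 1 + 1 + 0 = 20

There are 20 split inversions.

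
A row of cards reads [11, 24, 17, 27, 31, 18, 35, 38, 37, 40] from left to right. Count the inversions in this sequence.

Sweep left to right; for each value list the smaller values that follow it:
11 → none → 0
24 → 17, 18 → 2
17 → none → 0
27 → 18 → 1
31 → 18 → 1
18 → none → 0
35 → none → 0
38 → 37 → 1
37 → none → 0
40 → none → 0
Sum: 0 + 2 + 0 + 1 + 1 + 0 + 0 + 1 + 0 + 0 = 5

There are 5 inversions.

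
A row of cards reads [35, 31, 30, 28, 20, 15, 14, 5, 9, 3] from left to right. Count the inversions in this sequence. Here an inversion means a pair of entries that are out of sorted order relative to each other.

44

Element-by-element contributions:
35 → 31, 30, 28, 20, 15, 14, 5, 9, 3 → 9
31 → 30, 28, 20, 15, 14, 5, 9, 3 → 8
30 → 28, 20, 15, 14, 5, 9, 3 → 7
28 → 20, 15, 14, 5, 9, 3 → 6
20 → 15, 14, 5, 9, 3 → 5
15 → 14, 5, 9, 3 → 4
14 → 5, 9, 3 → 3
5 → 3 → 1
9 → 3 → 1
3 → none → 0
Sum: 9 + 8 + 7 + 6 + 5 + 4 + 3 + 1 + 1 + 0 = 44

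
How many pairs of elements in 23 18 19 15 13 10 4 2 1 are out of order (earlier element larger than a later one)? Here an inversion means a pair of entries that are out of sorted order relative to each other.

Sweep left to right; for each value list the smaller values that follow it:
23: 8
18: 6
19: 6
15: 5
13: 4
10: 3
4: 2
2: 1
1: 0
Sum: 8 + 6 + 6 + 5 + 4 + 3 + 2 + 1 + 0 = 35

35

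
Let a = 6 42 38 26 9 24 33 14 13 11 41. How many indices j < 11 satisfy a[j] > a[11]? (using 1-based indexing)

1 such element

The element at index 11 is 41.
Elements before it: 6, 42, 38, 26, 9, 24, 33, 14, 13, 11
Those larger than 41: 42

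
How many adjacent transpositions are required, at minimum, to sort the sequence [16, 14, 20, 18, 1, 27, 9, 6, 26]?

Minimum adjacent swaps = number of inversions (each swap of adjacent out-of-order elements removes one inversion and no swap can remove more).
Count inversions — for each element, later elements that are smaller:
16: 14, 1, 9, 6 → 4
14: 1, 9, 6 → 3
20: 18, 1, 9, 6 → 4
18: 1, 9, 6 → 3
1: none → 0
27: 9, 6, 26 → 3
9: 6 → 1
6: none → 0
26: none → 0
Total inversions: 4 + 3 + 4 + 3 + 0 + 3 + 1 + 0 + 0 = 18

18 swaps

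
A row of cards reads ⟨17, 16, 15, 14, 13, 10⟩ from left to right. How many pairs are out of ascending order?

15 inversions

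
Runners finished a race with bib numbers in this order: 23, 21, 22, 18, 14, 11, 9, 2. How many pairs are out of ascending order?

27 inversions

Count, for each position, how many later elements it exceeds:
23: 7
21: 5
22: 5
18: 4
14: 3
11: 2
9: 1
2: 0
Sum: 7 + 5 + 5 + 4 + 3 + 2 + 1 + 0 = 27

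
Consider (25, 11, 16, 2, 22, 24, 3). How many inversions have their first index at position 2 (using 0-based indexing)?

2

The element at index 2 is 16.
Elements after it: 2, 22, 24, 3
Those smaller than 16: 2, 3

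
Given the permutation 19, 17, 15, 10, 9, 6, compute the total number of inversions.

Out-of-order pairs: 15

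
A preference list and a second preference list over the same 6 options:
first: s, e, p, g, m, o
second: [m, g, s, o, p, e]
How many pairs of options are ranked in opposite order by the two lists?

10

Assign each item its position (1..6) in the first ordering, then rewrite the second ordering as that position sequence:
positions: s→1, e→2, p→3, g→4, m→5, o→6
second ordering as positions: [5, 4, 1, 6, 3, 2]
Discordant pairs = inversions in this position sequence.
5: 4, 1, 3, 2 → 4
4: 1, 3, 2 → 3
1: 0
6: 3, 2 → 2
3: 2 → 1
2: 0
Total: 4 + 3 + 0 + 2 + 1 + 0 = 10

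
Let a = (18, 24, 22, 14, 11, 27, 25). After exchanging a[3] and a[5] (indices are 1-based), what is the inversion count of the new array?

Positions 3 and 5 hold 22 and 11; after swapping, the array is [18, 24, 11, 14, 22, 27, 25].
Count, for each position, how many later elements it exceeds:
18 → 11, 14 → 2
24 → 11, 14, 22 → 3
11 → none → 0
14 → none → 0
22 → none → 0
27 → 25 → 1
25 → none → 0
Sum: 2 + 3 + 0 + 0 + 0 + 1 + 0 = 6

6 inversions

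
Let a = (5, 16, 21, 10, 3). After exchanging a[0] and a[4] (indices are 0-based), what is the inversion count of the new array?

5 inversions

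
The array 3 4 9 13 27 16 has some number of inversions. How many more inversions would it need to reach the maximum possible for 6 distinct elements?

14

Maximum inversions for 6 distinct elements is C(6, 2) = 6·5/2 = 15.
Current inversions — for each element, count later smaller elements:
3: 0
4: 0
9: 0
13: 0
27: 1
16: 0
Current total: 0 + 0 + 0 + 0 + 1 + 0 = 1
Shortfall: 15 − 1 = 14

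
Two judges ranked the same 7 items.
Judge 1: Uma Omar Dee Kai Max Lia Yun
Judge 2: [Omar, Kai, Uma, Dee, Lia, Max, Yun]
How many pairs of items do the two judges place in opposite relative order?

Assign each item its position (1..7) in the first ordering, then rewrite the second ordering as that position sequence:
positions: Uma→1, Omar→2, Dee→3, Kai→4, Max→5, Lia→6, Yun→7
second ordering as positions: [2, 4, 1, 3, 6, 5, 7]
Discordant pairs = inversions in this position sequence.
2: 1 → 1
4: 1, 3 → 2
1: 0
3: 0
6: 5 → 1
5: 0
7: 0
Total: 1 + 2 + 0 + 0 + 1 + 0 + 0 = 4

4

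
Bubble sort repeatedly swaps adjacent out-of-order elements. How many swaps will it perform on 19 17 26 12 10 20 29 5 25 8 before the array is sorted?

26 adjacent swaps

The minimum number of adjacent swaps to sort an array equals its inversion count, since every such swap removes exactly one inversion.
Count inversions — for each element, later elements that are smaller:
19: 17, 12, 10, 5, 8 → 5
17: 12, 10, 5, 8 → 4
26: 12, 10, 20, 5, 25, 8 → 6
12: 10, 5, 8 → 3
10: 5, 8 → 2
20: 5, 8 → 2
29: 5, 25, 8 → 3
5: none → 0
25: 8 → 1
8: none → 0
Total inversions: 5 + 4 + 6 + 3 + 2 + 2 + 3 + 0 + 1 + 0 = 26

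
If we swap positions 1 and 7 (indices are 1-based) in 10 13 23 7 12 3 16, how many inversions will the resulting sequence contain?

16

Positions 1 and 7 hold 10 and 16; after swapping, the array is [16, 13, 23, 7, 12, 3, 10].
For each element, count later entries that are smaller:
16: 5
13: 4
23: 4
7: 1
12: 2
3: 0
10: 0
Sum: 5 + 4 + 4 + 1 + 2 + 0 + 0 = 16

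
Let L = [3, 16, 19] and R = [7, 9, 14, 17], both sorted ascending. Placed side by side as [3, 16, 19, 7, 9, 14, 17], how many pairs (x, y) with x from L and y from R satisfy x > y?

Take each right-half value and tally the left-half values above it:
r = 7: 16, 19 → 2
r = 9: 16, 19 → 2
r = 14: 16, 19 → 2
r = 17: 19 → 1
Cross-inversions: 2 + 2 + 2 + 1 = 7

Split inversions: 7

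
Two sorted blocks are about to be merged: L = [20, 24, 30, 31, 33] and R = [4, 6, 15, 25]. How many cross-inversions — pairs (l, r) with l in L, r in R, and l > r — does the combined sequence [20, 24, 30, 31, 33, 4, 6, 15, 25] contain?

Split inversions: 18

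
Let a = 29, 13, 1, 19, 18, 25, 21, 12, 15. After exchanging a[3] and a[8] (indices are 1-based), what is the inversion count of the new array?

Positions 3 and 8 hold 1 and 12; after swapping, the array is [29, 13, 12, 19, 18, 25, 21, 1, 15].
Count, for each position, how many later elements it exceeds:
29: 8
13: 2
12: 1
19: 3
18: 2
25: 3
21: 2
1: 0
15: 0
Sum: 8 + 2 + 1 + 3 + 2 + 3 + 2 + 0 + 0 = 21

21 inversions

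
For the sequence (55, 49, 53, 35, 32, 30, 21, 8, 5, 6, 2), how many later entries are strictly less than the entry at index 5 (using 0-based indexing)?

5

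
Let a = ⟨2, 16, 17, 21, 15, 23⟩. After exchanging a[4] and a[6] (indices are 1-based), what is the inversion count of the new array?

Positions 4 and 6 hold 21 and 23; after swapping, the array is [2, 16, 17, 23, 15, 21].
Count, for each position, how many later elements it exceeds:
2 → none → 0
16 → 15 → 1
17 → 15 → 1
23 → 15, 21 → 2
15 → none → 0
21 → none → 0
Sum: 0 + 1 + 1 + 2 + 0 + 0 = 4

4 inversions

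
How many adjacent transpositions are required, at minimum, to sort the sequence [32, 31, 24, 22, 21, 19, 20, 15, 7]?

35 adjacent swaps

Each adjacent swap fixes exactly one inversion, so the minimum swap count equals the number of inversions.
Count inversions — for each element, later elements that are smaller:
32: 31, 24, 22, 21, 19, 20, 15, 7 → 8
31: 24, 22, 21, 19, 20, 15, 7 → 7
24: 22, 21, 19, 20, 15, 7 → 6
22: 21, 19, 20, 15, 7 → 5
21: 19, 20, 15, 7 → 4
19: 15, 7 → 2
20: 15, 7 → 2
15: 7 → 1
7: none → 0
Total inversions: 8 + 7 + 6 + 5 + 4 + 2 + 2 + 1 + 0 = 35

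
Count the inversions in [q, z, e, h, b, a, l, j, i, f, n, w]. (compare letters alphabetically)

31 inversions

Count, for each position, how many later elements it exceeds:
q: 9
z: 10
e: 2
h: 3
b: 1
a: 0
l: 3
j: 2
i: 1
f: 0
n: 0
w: 0
Sum: 9 + 10 + 2 + 3 + 1 + 0 + 3 + 2 + 1 + 0 + 0 + 0 = 31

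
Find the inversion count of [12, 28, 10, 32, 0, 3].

Element-by-element contributions:
12: 3
28: 3
10: 2
32: 2
0: 0
3: 0
Sum: 3 + 3 + 2 + 2 + 0 + 0 = 10

Inversions: 10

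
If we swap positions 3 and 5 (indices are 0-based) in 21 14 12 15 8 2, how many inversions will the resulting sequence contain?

10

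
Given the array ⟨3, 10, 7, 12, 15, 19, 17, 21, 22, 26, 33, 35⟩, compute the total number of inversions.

2

Sweep left to right; for each value list the smaller values that follow it:
3 → none → 0
10 → 7 → 1
7 → none → 0
12 → none → 0
15 → none → 0
19 → 17 → 1
17 → none → 0
21 → none → 0
22 → none → 0
26 → none → 0
33 → none → 0
35 → none → 0
Sum: 0 + 1 + 0 + 0 + 0 + 1 + 0 + 0 + 0 + 0 + 0 + 0 = 2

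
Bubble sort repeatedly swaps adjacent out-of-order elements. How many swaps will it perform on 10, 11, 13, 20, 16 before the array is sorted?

Each adjacent swap fixes exactly one inversion, so the minimum swap count equals the number of inversions.
Count inversions — for each element, later elements that are smaller:
10: none → 0
11: none → 0
13: none → 0
20: 16 → 1
16: none → 0
Total inversions: 0 + 0 + 0 + 1 + 0 = 1

1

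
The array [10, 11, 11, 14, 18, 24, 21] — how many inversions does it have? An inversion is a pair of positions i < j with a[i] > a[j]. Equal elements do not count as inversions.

1

Inversion pairs (indices are 1-based):
(6,7): 24 > 21
That's 1 pair.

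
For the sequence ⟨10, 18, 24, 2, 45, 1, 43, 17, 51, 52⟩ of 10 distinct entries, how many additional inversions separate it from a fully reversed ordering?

32

Maximum inversions for 10 distinct elements is C(10, 2) = 10·9/2 = 45.
Current inversions — for each element, count later smaller elements:
10: 2
18: 3
24: 3
2: 1
45: 3
1: 0
43: 1
17: 0
51: 0
52: 0
Current total: 2 + 3 + 3 + 1 + 3 + 0 + 1 + 0 + 0 + 0 = 13
Shortfall: 45 − 13 = 32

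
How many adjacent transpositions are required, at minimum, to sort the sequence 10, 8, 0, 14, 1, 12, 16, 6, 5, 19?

18 swaps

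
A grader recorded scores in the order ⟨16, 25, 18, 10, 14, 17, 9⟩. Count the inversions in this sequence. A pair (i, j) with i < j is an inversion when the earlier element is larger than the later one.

15

Sweep left to right; for each value list the smaller values that follow it:
16: 3
25: 5
18: 4
10: 1
14: 1
17: 1
9: 0
Sum: 3 + 5 + 4 + 1 + 1 + 1 + 0 = 15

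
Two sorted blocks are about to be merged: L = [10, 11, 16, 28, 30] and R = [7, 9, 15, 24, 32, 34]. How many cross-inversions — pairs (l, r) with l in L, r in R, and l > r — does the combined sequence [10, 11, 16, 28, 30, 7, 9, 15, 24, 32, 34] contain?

For each element r of the right run, count left-run elements greater than r:
r = 7: 10, 11, 16, 28, 30 → 5
r = 9: 10, 11, 16, 28, 30 → 5
r = 15: 16, 28, 30 → 3
r = 24: 28, 30 → 2
r = 32: none → 0
r = 34: none → 0
Cross-inversions: 5 + 5 + 3 + 2 + 0 + 0 = 15

15 cross-inversions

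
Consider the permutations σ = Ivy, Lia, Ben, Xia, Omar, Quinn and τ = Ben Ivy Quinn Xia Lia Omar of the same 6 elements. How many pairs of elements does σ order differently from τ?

Assign each item its position (1..6) in the first ordering, then rewrite the second ordering as that position sequence:
positions: Ivy→1, Lia→2, Ben→3, Xia→4, Omar→5, Quinn→6
second ordering as positions: [3, 1, 6, 4, 2, 5]
Discordant pairs = inversions in this position sequence.
3: 1, 2 → 2
1: 0
6: 4, 2, 5 → 3
4: 2 → 1
2: 0
5: 0
Total: 2 + 0 + 3 + 1 + 0 + 0 = 6

6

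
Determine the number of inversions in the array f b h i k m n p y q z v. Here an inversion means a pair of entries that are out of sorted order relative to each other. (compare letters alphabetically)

4

Element-by-element contributions:
f: 1
b: 0
h: 0
i: 0
k: 0
m: 0
n: 0
p: 0
y: 2
q: 0
z: 1
v: 0
Sum: 1 + 0 + 0 + 0 + 0 + 0 + 0 + 0 + 2 + 0 + 1 + 0 = 4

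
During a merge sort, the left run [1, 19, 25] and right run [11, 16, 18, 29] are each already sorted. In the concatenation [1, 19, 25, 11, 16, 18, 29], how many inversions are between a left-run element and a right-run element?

6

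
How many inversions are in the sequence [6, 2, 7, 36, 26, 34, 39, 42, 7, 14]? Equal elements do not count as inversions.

13

Count, for each position, how many later elements it exceeds:
6 → 2 → 1
2 → none → 0
7 → none → 0
36 → 26, 34, 7, 14 → 4
26 → 7, 14 → 2
34 → 7, 14 → 2
39 → 7, 14 → 2
42 → 7, 14 → 2
7 → none → 0
14 → none → 0
Sum: 1 + 0 + 0 + 4 + 2 + 2 + 2 + 2 + 0 + 0 = 13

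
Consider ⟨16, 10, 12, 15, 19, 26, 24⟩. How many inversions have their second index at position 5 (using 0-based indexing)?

0

The element at index 5 is 26.
Elements before it: 16, 10, 12, 15, 19
None of them are larger than 26.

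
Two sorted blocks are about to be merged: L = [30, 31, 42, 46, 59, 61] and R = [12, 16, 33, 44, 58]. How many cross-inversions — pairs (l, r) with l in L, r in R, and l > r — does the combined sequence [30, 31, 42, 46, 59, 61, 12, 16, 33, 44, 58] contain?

21

Count, for every r in R, how many entries of L exceed r:
r = 12: 30, 31, 42, 46, 59, 61 → 6
r = 16: 30, 31, 42, 46, 59, 61 → 6
r = 33: 42, 46, 59, 61 → 4
r = 44: 46, 59, 61 → 3
r = 58: 59, 61 → 2
Cross-inversions: 6 + 6 + 4 + 3 + 2 = 21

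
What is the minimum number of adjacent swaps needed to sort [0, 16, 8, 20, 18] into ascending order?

2

Minimum adjacent swaps = number of inversions (each swap of adjacent out-of-order elements removes one inversion and no swap can remove more).
Count inversions — for each element, later elements that are smaller:
0: none → 0
16: 8 → 1
8: none → 0
20: 18 → 1
18: none → 0
Total inversions: 0 + 1 + 0 + 1 + 0 = 2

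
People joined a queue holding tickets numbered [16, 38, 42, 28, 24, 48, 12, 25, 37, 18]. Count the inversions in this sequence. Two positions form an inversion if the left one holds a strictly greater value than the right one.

25

Sweep left to right; for each value list the smaller values that follow it:
16 → 12 → 1
38 → 28, 24, 12, 25, 37, 18 → 6
42 → 28, 24, 12, 25, 37, 18 → 6
28 → 24, 12, 25, 18 → 4
24 → 12, 18 → 2
48 → 12, 25, 37, 18 → 4
12 → none → 0
25 → 18 → 1
37 → 18 → 1
18 → none → 0
Sum: 1 + 6 + 6 + 4 + 2 + 4 + 0 + 1 + 1 + 0 = 25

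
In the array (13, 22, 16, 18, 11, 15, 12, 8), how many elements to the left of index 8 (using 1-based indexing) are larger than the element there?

7

The element at index 8 is 8.
Elements before it: 13, 22, 16, 18, 11, 15, 12
Those larger than 8: 13, 22, 16, 18, 11, 15, 12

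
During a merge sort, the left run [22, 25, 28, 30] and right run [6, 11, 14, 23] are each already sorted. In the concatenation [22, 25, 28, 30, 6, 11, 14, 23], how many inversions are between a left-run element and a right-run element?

For each element r of the right run, count left-run elements greater than r:
r = 6: 22, 25, 28, 30 → 4
r = 11: 22, 25, 28, 30 → 4
r = 14: 22, 25, 28, 30 → 4
r = 23: 25, 28, 30 → 3
Cross-inversions: 4 + 4 + 4 + 3 = 15

15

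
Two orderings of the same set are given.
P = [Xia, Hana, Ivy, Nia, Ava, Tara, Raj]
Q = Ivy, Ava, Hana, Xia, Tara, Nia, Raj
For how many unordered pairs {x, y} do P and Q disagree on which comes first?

7

Assign each item its position (1..7) in the first ordering, then rewrite the second ordering as that position sequence:
positions: Xia→1, Hana→2, Ivy→3, Nia→4, Ava→5, Tara→6, Raj→7
second ordering as positions: [3, 5, 2, 1, 6, 4, 7]
Discordant pairs = inversions in this position sequence.
3: 2, 1 → 2
5: 2, 1, 4 → 3
2: 1 → 1
1: 0
6: 4 → 1
4: 0
7: 0
Total: 2 + 3 + 1 + 0 + 1 + 0 + 0 = 7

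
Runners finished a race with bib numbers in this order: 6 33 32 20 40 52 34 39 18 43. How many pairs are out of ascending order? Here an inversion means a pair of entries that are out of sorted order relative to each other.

Count, for each position, how many later elements it exceeds:
6 → none → 0
33 → 32, 20, 18 → 3
32 → 20, 18 → 2
20 → 18 → 1
40 → 34, 39, 18 → 3
52 → 34, 39, 18, 43 → 4
34 → 18 → 1
39 → 18 → 1
18 → none → 0
43 → none → 0
Sum: 0 + 3 + 2 + 1 + 3 + 4 + 1 + 1 + 0 + 0 = 15

15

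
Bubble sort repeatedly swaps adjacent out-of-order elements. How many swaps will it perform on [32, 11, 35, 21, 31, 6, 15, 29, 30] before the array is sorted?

20

The minimum number of adjacent swaps to sort an array equals its inversion count, since every such swap removes exactly one inversion.
Count inversions — for each element, later elements that are smaller:
32: 11, 21, 31, 6, 15, 29, 30 → 7
11: 6 → 1
35: 21, 31, 6, 15, 29, 30 → 6
21: 6, 15 → 2
31: 6, 15, 29, 30 → 4
6: none → 0
15: none → 0
29: none → 0
30: none → 0
Total inversions: 7 + 1 + 6 + 2 + 4 + 0 + 0 + 0 + 0 = 20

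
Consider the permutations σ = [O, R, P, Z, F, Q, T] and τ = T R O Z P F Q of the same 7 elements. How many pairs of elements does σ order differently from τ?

8

Assign each item its position (1..7) in the first ordering, then rewrite the second ordering as that position sequence:
positions: O→1, R→2, P→3, Z→4, F→5, Q→6, T→7
second ordering as positions: [7, 2, 1, 4, 3, 5, 6]
Discordant pairs = inversions in this position sequence.
7: 2, 1, 4, 3, 5, 6 → 6
2: 1 → 1
1: 0
4: 3 → 1
3: 0
5: 0
6: 0
Total: 6 + 1 + 0 + 1 + 0 + 0 + 0 = 8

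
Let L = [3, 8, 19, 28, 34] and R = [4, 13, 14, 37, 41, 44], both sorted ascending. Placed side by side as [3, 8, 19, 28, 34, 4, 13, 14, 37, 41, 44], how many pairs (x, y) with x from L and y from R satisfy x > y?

Take each right-half value and tally the left-half values above it:
r = 4: 8, 19, 28, 34 → 4
r = 13: 19, 28, 34 → 3
r = 14: 19, 28, 34 → 3
r = 37: none → 0
r = 41: none → 0
r = 44: none → 0
Cross-inversions: 4 + 3 + 3 + 0 + 0 + 0 = 10

10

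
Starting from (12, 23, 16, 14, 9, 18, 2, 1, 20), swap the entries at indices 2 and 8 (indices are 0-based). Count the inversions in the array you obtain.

Positions 2 and 8 hold 16 and 20; after swapping, the array is [12, 23, 20, 14, 9, 18, 2, 1, 16].
For each element, count later entries that are smaller:
12: 3
23: 7
20: 6
14: 3
9: 2
18: 3
2: 1
1: 0
16: 0
Sum: 3 + 7 + 6 + 3 + 2 + 3 + 1 + 0 + 0 = 25

There are 25 inversions.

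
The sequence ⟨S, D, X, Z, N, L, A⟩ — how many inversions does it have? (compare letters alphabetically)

14 inversions

Element-by-element contributions:
S → D, N, L, A → 4
D → A → 1
X → N, L, A → 3
Z → N, L, A → 3
N → L, A → 2
L → A → 1
A → none → 0
Sum: 4 + 1 + 3 + 3 + 2 + 1 + 0 = 14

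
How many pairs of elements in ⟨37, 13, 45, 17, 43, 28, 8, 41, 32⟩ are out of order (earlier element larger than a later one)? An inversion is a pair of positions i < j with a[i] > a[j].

Sweep left to right; for each value list the smaller values that follow it:
37: 5
13: 1
45: 6
17: 1
43: 4
28: 1
8: 0
41: 1
32: 0
Sum: 5 + 1 + 6 + 1 + 4 + 1 + 0 + 1 + 0 = 19

19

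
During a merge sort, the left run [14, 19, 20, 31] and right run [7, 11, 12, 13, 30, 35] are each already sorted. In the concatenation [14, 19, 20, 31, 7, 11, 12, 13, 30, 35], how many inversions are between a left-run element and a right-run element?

Take each right-half value and tally the left-half values above it:
r = 7: 14, 19, 20, 31 → 4
r = 11: 14, 19, 20, 31 → 4
r = 12: 14, 19, 20, 31 → 4
r = 13: 14, 19, 20, 31 → 4
r = 30: 31 → 1
r = 35: none → 0
Cross-inversions: 4 + 4 + 4 + 4 + 1 + 0 = 17

17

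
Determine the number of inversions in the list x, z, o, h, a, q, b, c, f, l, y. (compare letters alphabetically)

31 inversions

Element-by-element contributions:
x: 8
z: 9
o: 6
h: 4
a: 0
q: 4
b: 0
c: 0
f: 0
l: 0
y: 0
Sum: 8 + 9 + 6 + 4 + 0 + 4 + 0 + 0 + 0 + 0 + 0 = 31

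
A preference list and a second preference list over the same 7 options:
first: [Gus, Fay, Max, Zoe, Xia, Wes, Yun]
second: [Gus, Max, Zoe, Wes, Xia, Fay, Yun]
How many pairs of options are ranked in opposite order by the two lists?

5

Assign each item its position (1..7) in the first ordering, then rewrite the second ordering as that position sequence:
positions: Gus→1, Fay→2, Max→3, Zoe→4, Xia→5, Wes→6, Yun→7
second ordering as positions: [1, 3, 4, 6, 5, 2, 7]
Discordant pairs = inversions in this position sequence.
1: 0
3: 2 → 1
4: 2 → 1
6: 5, 2 → 2
5: 2 → 1
2: 0
7: 0
Total: 0 + 1 + 1 + 2 + 1 + 0 + 0 = 5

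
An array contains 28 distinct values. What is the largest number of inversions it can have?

378

A reversed (strictly descending) arrangement makes every pair an inversion, giving C(28, 2) inversions.
C(28, 2) = 28·27/2 = 378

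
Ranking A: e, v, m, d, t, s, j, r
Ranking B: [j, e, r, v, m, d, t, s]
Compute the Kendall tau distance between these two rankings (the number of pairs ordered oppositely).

Assign each item its position (1..8) in the first ordering, then rewrite the second ordering as that position sequence:
positions: e→1, v→2, m→3, d→4, t→5, s→6, j→7, r→8
second ordering as positions: [7, 1, 8, 2, 3, 4, 5, 6]
Discordant pairs = inversions in this position sequence.
7: 1, 2, 3, 4, 5, 6 → 6
1: 0
8: 2, 3, 4, 5, 6 → 5
2: 0
3: 0
4: 0
5: 0
6: 0
Total: 6 + 0 + 5 + 0 + 0 + 0 + 0 + 0 = 11

11 discordant pairs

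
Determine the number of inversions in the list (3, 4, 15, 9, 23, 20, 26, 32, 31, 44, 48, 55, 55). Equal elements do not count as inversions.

Count, for each position, how many later elements it exceeds:
3: 0
4: 0
15: 1
9: 0
23: 1
20: 0
26: 0
32: 1
31: 0
44: 0
48: 0
55: 0
55: 0
Sum: 0 + 0 + 1 + 0 + 1 + 0 + 0 + 1 + 0 + 0 + 0 + 0 + 0 = 3

3 out-of-order pairs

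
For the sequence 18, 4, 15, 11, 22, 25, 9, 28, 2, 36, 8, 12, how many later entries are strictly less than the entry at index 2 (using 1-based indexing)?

The element at index 2 is 4.
Elements after it: 15, 11, 22, 25, 9, 28, 2, 36, 8, 12
Those smaller than 4: 2

1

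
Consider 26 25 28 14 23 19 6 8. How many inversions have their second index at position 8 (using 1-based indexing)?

6 such elements

The element at index 8 is 8.
Elements before it: 26, 25, 28, 14, 23, 19, 6
Those larger than 8: 26, 25, 28, 14, 23, 19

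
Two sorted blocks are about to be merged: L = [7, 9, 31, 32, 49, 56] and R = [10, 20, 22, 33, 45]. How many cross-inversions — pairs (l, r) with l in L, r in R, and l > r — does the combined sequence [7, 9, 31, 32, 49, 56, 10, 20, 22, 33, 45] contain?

Count, for every r in R, how many entries of L exceed r:
r = 10: 31, 32, 49, 56 → 4
r = 20: 31, 32, 49, 56 → 4
r = 22: 31, 32, 49, 56 → 4
r = 33: 49, 56 → 2
r = 45: 49, 56 → 2
Cross-inversions: 4 + 4 + 4 + 2 + 2 = 16

There are 16 split inversions.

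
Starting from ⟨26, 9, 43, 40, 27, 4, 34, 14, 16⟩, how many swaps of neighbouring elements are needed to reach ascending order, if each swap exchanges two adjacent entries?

21

Each adjacent swap fixes exactly one inversion, so the minimum swap count equals the number of inversions.
Count inversions — for each element, later elements that are smaller:
26: 9, 4, 14, 16 → 4
9: 4 → 1
43: 40, 27, 4, 34, 14, 16 → 6
40: 27, 4, 34, 14, 16 → 5
27: 4, 14, 16 → 3
4: none → 0
34: 14, 16 → 2
14: none → 0
16: none → 0
Total inversions: 4 + 1 + 6 + 5 + 3 + 0 + 2 + 0 + 0 = 21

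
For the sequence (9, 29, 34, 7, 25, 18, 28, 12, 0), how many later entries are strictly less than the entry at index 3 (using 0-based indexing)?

1

The element at index 3 is 7.
Elements after it: 25, 18, 28, 12, 0
Those smaller than 7: 0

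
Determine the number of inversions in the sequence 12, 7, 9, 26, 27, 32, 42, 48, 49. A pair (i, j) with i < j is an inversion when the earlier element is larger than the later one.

2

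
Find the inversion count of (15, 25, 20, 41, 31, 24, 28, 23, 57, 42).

Count, for each position, how many later elements it exceeds:
15 → none → 0
25 → 20, 24, 23 → 3
20 → none → 0
41 → 31, 24, 28, 23 → 4
31 → 24, 28, 23 → 3
24 → 23 → 1
28 → 23 → 1
23 → none → 0
57 → 42 → 1
42 → none → 0
Sum: 0 + 3 + 0 + 4 + 3 + 1 + 1 + 0 + 1 + 0 = 13

Out-of-order pairs: 13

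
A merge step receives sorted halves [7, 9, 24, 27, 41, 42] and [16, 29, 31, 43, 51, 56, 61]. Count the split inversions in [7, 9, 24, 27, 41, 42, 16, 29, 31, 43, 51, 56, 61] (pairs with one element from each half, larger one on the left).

For each element r of the right run, count left-run elements greater than r:
r = 16: 24, 27, 41, 42 → 4
r = 29: 41, 42 → 2
r = 31: 41, 42 → 2
r = 43: none → 0
r = 51: none → 0
r = 56: none → 0
r = 61: none → 0
Cross-inversions: 4 + 2 + 2 + 0 + 0 + 0 + 0 = 8

8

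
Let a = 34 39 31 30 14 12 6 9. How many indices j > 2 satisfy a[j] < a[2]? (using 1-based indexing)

6

The element at index 2 is 39.
Elements after it: 31, 30, 14, 12, 6, 9
Those smaller than 39: 31, 30, 14, 12, 6, 9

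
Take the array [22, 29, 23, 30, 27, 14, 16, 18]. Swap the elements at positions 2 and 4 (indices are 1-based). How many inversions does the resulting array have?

Positions 2 and 4 hold 29 and 30; after swapping, the array is [22, 30, 23, 29, 27, 14, 16, 18].
Sweep left to right; for each value list the smaller values that follow it:
22 → 14, 16, 18 → 3
30 → 23, 29, 27, 14, 16, 18 → 6
23 → 14, 16, 18 → 3
29 → 27, 14, 16, 18 → 4
27 → 14, 16, 18 → 3
14 → none → 0
16 → none → 0
18 → none → 0
Sum: 3 + 6 + 3 + 4 + 3 + 0 + 0 + 0 = 19

19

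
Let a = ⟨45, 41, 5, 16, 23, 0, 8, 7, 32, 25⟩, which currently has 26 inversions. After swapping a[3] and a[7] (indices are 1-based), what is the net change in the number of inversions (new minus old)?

+1

Positions 3 and 7 hold 5 and 8; after swapping, the array is [45, 41, 8, 16, 23, 0, 5, 7, 32, 25].
For each element, count later entries that are smaller:
45 → 41, 8, 16, 23, 0, 5, 7, 32, 25 → 9
41 → 8, 16, 23, 0, 5, 7, 32, 25 → 8
8 → 0, 5, 7 → 3
16 → 0, 5, 7 → 3
23 → 0, 5, 7 → 3
0 → none → 0
5 → none → 0
7 → none → 0
32 → 25 → 1
25 → none → 0
Sum: 9 + 8 + 3 + 3 + 3 + 0 + 0 + 0 + 1 + 0 = 27
Change: 27 − 26 = +1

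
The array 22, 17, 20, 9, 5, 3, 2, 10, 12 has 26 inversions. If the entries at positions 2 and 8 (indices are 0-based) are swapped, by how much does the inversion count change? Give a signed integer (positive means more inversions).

-1

Positions 2 and 8 hold 20 and 12; after swapping, the array is [22, 17, 12, 9, 5, 3, 2, 10, 20].
Count, for each position, how many later elements it exceeds:
22: 8
17: 6
12: 5
9: 3
5: 2
3: 1
2: 0
10: 0
20: 0
Sum: 8 + 6 + 5 + 3 + 2 + 1 + 0 + 0 + 0 = 25
Change: 25 − 26 = -1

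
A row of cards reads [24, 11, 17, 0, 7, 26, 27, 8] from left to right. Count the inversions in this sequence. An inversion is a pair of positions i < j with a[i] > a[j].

Element-by-element contributions:
24 → 11, 17, 0, 7, 8 → 5
11 → 0, 7, 8 → 3
17 → 0, 7, 8 → 3
0 → none → 0
7 → none → 0
26 → 8 → 1
27 → 8 → 1
8 → none → 0
Sum: 5 + 3 + 3 + 0 + 0 + 1 + 1 + 0 = 13

Inversions: 13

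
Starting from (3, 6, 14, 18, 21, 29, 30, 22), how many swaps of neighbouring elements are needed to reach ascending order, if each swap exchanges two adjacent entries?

Minimum adjacent swaps = number of inversions (each swap of adjacent out-of-order elements removes one inversion and no swap can remove more).
Count inversions — for each element, later elements that are smaller:
3: none → 0
6: none → 0
14: none → 0
18: none → 0
21: none → 0
29: 22 → 1
30: 22 → 1
22: none → 0
Total inversions: 0 + 0 + 0 + 0 + 0 + 1 + 1 + 0 = 2

2 adjacent swaps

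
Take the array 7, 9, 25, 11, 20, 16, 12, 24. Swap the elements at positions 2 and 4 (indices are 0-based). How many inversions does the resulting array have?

Positions 2 and 4 hold 25 and 20; after swapping, the array is [7, 9, 20, 11, 25, 16, 12, 24].
Count, for each position, how many later elements it exceeds:
7 → none → 0
9 → none → 0
20 → 11, 16, 12 → 3
11 → none → 0
25 → 16, 12, 24 → 3
16 → 12 → 1
12 → none → 0
24 → none → 0
Sum: 0 + 0 + 3 + 0 + 3 + 1 + 0 + 0 = 7

7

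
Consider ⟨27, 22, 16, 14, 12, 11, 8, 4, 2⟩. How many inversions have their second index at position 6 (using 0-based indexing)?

The element at index 6 is 8.
Elements before it: 27, 22, 16, 14, 12, 11
Those larger than 8: 27, 22, 16, 14, 12, 11

6 such elements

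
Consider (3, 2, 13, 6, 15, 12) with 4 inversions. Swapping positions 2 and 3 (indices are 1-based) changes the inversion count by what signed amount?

+1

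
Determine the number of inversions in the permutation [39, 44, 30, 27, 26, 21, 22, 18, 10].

34

Count, for each position, how many later elements it exceeds:
39 → 30, 27, 26, 21, 22, 18, 10 → 7
44 → 30, 27, 26, 21, 22, 18, 10 → 7
30 → 27, 26, 21, 22, 18, 10 → 6
27 → 26, 21, 22, 18, 10 → 5
26 → 21, 22, 18, 10 → 4
21 → 18, 10 → 2
22 → 18, 10 → 2
18 → 10 → 1
10 → none → 0
Sum: 7 + 7 + 6 + 5 + 4 + 2 + 2 + 1 + 0 = 34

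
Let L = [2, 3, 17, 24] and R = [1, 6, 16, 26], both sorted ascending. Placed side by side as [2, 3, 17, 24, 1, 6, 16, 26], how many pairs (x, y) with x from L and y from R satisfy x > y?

Take each right-half value and tally the left-half values above it:
r = 1: 2, 3, 17, 24 → 4
r = 6: 17, 24 → 2
r = 16: 17, 24 → 2
r = 26: none → 0
Cross-inversions: 4 + 2 + 2 + 0 = 8

8 split inversions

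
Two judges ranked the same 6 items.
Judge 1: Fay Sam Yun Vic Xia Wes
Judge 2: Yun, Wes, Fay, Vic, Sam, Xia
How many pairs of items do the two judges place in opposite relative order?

7

Assign each item its position (1..6) in the first ordering, then rewrite the second ordering as that position sequence:
positions: Fay→1, Sam→2, Yun→3, Vic→4, Xia→5, Wes→6
second ordering as positions: [3, 6, 1, 4, 2, 5]
Discordant pairs = inversions in this position sequence.
3: 1, 2 → 2
6: 1, 4, 2, 5 → 4
1: 0
4: 2 → 1
2: 0
5: 0
Total: 2 + 4 + 0 + 1 + 0 + 0 = 7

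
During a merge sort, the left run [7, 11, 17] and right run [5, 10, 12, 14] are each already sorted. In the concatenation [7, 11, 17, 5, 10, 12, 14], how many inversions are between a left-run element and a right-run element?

7

For each element r of the right run, count left-run elements greater than r:
r = 5: 7, 11, 17 → 3
r = 10: 11, 17 → 2
r = 12: 17 → 1
r = 14: 17 → 1
Cross-inversions: 3 + 2 + 1 + 1 = 7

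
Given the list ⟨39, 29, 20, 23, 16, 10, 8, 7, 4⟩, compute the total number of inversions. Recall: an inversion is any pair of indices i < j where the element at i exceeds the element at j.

For each element, count later entries that are smaller:
39 → 29, 20, 23, 16, 10, 8, 7, 4 → 8
29 → 20, 23, 16, 10, 8, 7, 4 → 7
20 → 16, 10, 8, 7, 4 → 5
23 → 16, 10, 8, 7, 4 → 5
16 → 10, 8, 7, 4 → 4
10 → 8, 7, 4 → 3
8 → 7, 4 → 2
7 → 4 → 1
4 → none → 0
Sum: 8 + 7 + 5 + 5 + 4 + 3 + 2 + 1 + 0 = 35

Out-of-order pairs: 35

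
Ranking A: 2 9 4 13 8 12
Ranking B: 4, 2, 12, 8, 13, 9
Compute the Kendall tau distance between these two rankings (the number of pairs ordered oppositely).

8

Assign each item its position (1..6) in the first ordering, then rewrite the second ordering as that position sequence:
positions: 2→1, 9→2, 4→3, 13→4, 8→5, 12→6
second ordering as positions: [3, 1, 6, 5, 4, 2]
Discordant pairs = inversions in this position sequence.
3: 1, 2 → 2
1: 0
6: 5, 4, 2 → 3
5: 4, 2 → 2
4: 2 → 1
2: 0
Total: 2 + 0 + 3 + 2 + 1 + 0 = 8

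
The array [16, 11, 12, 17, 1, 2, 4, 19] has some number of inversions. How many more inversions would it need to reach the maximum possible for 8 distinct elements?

14

Maximum inversions for 8 distinct elements is C(8, 2) = 8·7/2 = 28.
Current inversions — for each element, count later smaller elements:
16: 5
11: 3
12: 3
17: 3
1: 0
2: 0
4: 0
19: 0
Current total: 5 + 3 + 3 + 3 + 0 + 0 + 0 + 0 = 14
Shortfall: 28 − 14 = 14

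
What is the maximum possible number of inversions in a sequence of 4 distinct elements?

The maximum occurs when the array is in strictly decreasing order: every one of the C(4, 2) pairs is inverted.
C(4, 2) = 4·3/2 = 6

6 inversions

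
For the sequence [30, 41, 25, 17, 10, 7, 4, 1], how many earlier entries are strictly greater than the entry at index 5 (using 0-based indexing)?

5

The element at index 5 is 7.
Elements before it: 30, 41, 25, 17, 10
Those larger than 7: 30, 41, 25, 17, 10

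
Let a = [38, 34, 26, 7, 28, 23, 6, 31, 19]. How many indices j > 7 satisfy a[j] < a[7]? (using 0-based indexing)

1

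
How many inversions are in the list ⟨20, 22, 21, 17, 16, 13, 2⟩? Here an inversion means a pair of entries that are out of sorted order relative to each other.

19 inversions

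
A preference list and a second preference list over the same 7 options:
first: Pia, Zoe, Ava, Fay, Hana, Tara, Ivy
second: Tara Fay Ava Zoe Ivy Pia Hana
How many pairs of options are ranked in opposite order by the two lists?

13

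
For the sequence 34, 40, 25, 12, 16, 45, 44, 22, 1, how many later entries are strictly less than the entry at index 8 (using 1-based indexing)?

1

The element at index 8 is 22.
Elements after it: 1
Those smaller than 22: 1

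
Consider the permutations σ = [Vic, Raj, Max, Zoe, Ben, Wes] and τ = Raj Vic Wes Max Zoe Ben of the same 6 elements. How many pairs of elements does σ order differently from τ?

4 discordant pairs

Assign each item its position (1..6) in the first ordering, then rewrite the second ordering as that position sequence:
positions: Vic→1, Raj→2, Max→3, Zoe→4, Ben→5, Wes→6
second ordering as positions: [2, 1, 6, 3, 4, 5]
Discordant pairs = inversions in this position sequence.
2: 1 → 1
1: 0
6: 3, 4, 5 → 3
3: 0
4: 0
5: 0
Total: 1 + 0 + 3 + 0 + 0 + 0 = 4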